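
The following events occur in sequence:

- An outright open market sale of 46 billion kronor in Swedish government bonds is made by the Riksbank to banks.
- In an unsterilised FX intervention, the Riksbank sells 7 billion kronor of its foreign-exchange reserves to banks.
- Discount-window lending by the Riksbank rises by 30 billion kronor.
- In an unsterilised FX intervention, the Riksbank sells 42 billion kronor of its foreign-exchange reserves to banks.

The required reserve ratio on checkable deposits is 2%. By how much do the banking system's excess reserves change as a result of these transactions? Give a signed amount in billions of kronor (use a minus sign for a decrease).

-65 billion

OMO sale (to banks) 46 billion kronor: reserves −46B, deposits 0.
FX sale 7 billion kronor: reserves −7B, deposits 0.
Discount-window loan 30 billion kronor: reserves +30B, deposits 0.
FX sale 42 billion kronor: reserves −42B, deposits 0.
Totals: Δreserves = −65B, Δdeposits = 0.
Δrequired reserves = 2% × 0 = 0.
Δexcess reserves = Δreserves − Δrequired = −65B − (0) = -65 billion.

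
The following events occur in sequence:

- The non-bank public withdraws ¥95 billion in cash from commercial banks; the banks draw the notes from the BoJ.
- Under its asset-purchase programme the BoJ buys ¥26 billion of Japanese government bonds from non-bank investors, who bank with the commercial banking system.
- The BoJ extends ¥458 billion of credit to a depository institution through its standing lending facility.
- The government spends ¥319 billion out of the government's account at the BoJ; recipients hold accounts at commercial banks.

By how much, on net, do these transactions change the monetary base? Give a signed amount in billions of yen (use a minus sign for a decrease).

Currency withdrawal ¥95 billion: just a shift between currency and reserves — both are base money → 0.
Asset purchase (from non-banks) ¥26 billion: BoJ balance sheet expands → +¥26B.
Discount-window loan ¥458 billion: BoJ balance sheet expands → +¥458B.
Government spending ¥319 billion: a non-base liability converts back to reserves → +¥319B.
Net: 0 + 26 + 458 + 319 = +¥803 billion.

+¥803 billion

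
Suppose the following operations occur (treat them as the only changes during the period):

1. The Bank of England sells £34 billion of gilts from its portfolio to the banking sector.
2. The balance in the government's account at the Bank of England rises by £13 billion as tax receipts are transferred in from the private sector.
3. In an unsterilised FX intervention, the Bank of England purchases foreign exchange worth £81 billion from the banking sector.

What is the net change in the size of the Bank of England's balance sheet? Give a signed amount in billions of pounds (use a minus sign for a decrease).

OMO sale (to banks) £34 billion: a Bank of England asset is shed → −£34B.
Government account inflow £13 billion: only the composition of liabilities changes → 0.
FX purchase £81 billion: a Bank of England asset is acquired → +£81B.
Net: −34 + 0 + 81 = +£47 billion.

+£47 billion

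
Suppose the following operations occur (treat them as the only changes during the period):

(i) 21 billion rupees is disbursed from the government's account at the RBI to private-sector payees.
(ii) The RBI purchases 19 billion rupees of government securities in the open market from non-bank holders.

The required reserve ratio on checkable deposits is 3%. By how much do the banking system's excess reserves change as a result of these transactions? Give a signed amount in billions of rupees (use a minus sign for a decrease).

+38.8 billion

Government spending 21 billion rupees: reserves +21B, deposits +21B.
Asset purchase (from non-banks) 19 billion rupees: reserves +19B, deposits +19B.
Totals: Δreserves = +40B, Δdeposits = +40B.
Δrequired reserves = 3% × +40B = +1.2B.
Δexcess reserves = Δreserves − Δrequired = +40B − (+1.2B) = +38.8 billion.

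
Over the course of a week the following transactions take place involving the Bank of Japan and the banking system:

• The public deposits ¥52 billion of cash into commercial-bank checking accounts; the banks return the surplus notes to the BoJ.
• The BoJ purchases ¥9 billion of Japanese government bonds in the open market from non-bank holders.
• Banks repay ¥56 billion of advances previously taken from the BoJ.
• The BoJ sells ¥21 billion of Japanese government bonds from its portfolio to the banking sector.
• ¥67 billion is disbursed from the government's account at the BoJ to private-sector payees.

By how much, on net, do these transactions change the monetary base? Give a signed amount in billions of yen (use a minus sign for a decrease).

-¥1 billion

BoJ balance sheet:
  Assets:      Securities −¥12B, Loans to banks −¥56B
  Liabilities: Bank reserves +¥51B, Currency in circulation −¥52B, Government deposits −¥67B
Monetary base = currency + reserves: −¥52B + (+¥51B) = -¥1 billion.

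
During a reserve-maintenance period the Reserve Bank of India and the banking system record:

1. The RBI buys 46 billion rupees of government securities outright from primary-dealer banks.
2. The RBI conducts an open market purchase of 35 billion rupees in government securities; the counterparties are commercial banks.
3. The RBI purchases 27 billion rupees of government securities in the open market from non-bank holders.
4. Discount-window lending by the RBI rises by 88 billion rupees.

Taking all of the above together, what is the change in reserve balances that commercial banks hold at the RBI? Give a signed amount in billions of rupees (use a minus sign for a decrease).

+196 billion

OMO purchase (from banks) 46 billion rupees: the RBI pays by crediting reserve accounts → +46B.
OMO purchase (from banks) 35 billion rupees: the RBI pays by crediting reserve accounts → +35B.
Asset purchase (from non-banks) 27 billion rupees: the RBI pays by crediting reserve accounts → +27B.
Discount-window loan 88 billion rupees: the loan is credited to the bank's reserve account → +88B.
Net: 46 + 35 + 27 + 88 = +196 billion.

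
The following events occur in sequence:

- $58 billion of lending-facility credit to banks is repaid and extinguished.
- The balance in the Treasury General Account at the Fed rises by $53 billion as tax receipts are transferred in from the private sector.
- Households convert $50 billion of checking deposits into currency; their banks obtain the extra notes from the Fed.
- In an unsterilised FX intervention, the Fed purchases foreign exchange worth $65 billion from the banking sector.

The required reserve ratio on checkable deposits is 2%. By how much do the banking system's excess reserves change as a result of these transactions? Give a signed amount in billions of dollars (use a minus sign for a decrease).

-$93.94 billion

Discount-window repayment $58 billion: reserves −$58B, deposits 0.
Government account inflow $53 billion: reserves −$53B, deposits −$53B.
Currency withdrawal $50 billion: reserves −$50B, deposits −$50B.
FX purchase $65 billion: reserves +$65B, deposits 0.
Totals: Δreserves = −$96B, Δdeposits = −$103B.
Δrequired reserves = 2% × −$103B = −$2.06B.
Δexcess reserves = Δreserves − Δrequired = −$96B − (−$2.06B) = -$93.94 billion.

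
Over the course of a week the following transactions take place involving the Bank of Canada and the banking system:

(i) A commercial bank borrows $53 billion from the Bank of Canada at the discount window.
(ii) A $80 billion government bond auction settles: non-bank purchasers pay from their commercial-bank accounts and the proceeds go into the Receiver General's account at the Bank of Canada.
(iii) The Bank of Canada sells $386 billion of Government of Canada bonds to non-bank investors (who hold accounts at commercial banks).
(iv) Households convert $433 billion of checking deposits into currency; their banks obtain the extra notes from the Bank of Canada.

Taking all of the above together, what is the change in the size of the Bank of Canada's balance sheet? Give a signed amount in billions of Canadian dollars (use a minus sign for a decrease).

Discount-window loan $53 billion: a Bank of Canada asset is acquired → +$53B.
Government account inflow $80 billion: only the composition of liabilities changes → 0.
Asset sale (to non-banks) $386 billion: a Bank of Canada asset is shed → −$386B.
Currency withdrawal $433 billion: only the composition of liabilities changes → 0.
Net: 53 + 0 − 386 + 0 = -$333 billion.

-$333 billion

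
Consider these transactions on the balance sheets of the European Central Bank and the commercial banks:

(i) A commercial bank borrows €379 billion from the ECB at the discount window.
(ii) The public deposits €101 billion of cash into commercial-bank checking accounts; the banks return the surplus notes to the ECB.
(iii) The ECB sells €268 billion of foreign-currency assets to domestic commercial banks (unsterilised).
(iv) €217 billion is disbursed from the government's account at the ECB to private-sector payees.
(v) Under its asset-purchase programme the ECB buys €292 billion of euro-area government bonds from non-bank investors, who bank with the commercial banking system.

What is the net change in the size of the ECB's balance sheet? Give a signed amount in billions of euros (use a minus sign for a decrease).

Discount-window loan €379 billion: an ECB asset is acquired → +€379B.
Currency deposit €101 billion: only the composition of liabilities changes → 0.
FX sale €268 billion: an ECB asset is shed → −€268B.
Government spending €217 billion: only the composition of liabilities changes → 0.
Asset purchase (from non-banks) €292 billion: an ECB asset is acquired → +€292B.
Net: 379 + 0 − 268 + 0 + 292 = +€403 billion.

+€403 billion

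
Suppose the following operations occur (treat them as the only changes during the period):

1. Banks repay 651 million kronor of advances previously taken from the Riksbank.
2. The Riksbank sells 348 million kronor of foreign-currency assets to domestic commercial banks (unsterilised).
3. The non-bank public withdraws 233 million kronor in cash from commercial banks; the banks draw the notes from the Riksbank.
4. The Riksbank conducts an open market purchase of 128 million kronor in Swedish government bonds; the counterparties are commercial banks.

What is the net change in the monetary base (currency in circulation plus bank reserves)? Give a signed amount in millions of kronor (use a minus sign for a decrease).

Discount-window repayment 651 million kronor: Riksbank balance sheet contracts → −651M.
FX sale 348 million kronor: Riksbank balance sheet contracts → −348M.
Currency withdrawal 233 million kronor: just a shift between currency and reserves — both are base money → 0.
OMO purchase (from banks) 128 million kronor: Riksbank balance sheet expands → +128M.
Net: −651 − 348 + 0 + 128 = -871 million.

-871 million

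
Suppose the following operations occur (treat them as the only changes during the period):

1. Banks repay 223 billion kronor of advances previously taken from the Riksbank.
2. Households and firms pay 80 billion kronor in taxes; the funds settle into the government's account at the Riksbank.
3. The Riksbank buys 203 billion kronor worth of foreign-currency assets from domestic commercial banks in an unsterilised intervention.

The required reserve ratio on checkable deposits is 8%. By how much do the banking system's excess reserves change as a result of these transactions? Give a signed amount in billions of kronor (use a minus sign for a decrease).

-93.6 billion

Discount-window repayment 223 billion kronor: reserves −223B, deposits 0.
Government account inflow 80 billion kronor: reserves −80B, deposits −80B.
FX purchase 203 billion kronor: reserves +203B, deposits 0.
Totals: Δreserves = −100B, Δdeposits = −80B.
Δrequired reserves = 8% × −80B = −6.4B.
Δexcess reserves = Δreserves − Δrequired = −100B − (−6.4B) = -93.6 billion.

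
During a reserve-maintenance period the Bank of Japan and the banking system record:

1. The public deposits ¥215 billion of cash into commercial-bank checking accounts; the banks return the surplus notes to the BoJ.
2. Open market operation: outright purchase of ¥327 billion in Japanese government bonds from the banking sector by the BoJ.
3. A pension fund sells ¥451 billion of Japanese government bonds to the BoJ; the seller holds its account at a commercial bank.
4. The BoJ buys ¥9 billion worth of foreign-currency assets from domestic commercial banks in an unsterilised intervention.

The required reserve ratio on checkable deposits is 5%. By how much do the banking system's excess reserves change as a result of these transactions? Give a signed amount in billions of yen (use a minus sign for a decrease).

Currency deposit ¥215 billion: reserves +¥215B, deposits +¥215B.
OMO purchase (from banks) ¥327 billion: reserves +¥327B, deposits 0.
Asset purchase (from non-banks) ¥451 billion: reserves +¥451B, deposits +¥451B.
FX purchase ¥9 billion: reserves +¥9B, deposits 0.
Totals: Δreserves = +¥1002B, Δdeposits = +¥666B.
Δrequired reserves = 5% × +¥666B = +¥33.3B.
Δexcess reserves = Δreserves − Δrequired = +¥1002B − (+¥33.3B) = +¥968.7 billion.

+¥968.7 billion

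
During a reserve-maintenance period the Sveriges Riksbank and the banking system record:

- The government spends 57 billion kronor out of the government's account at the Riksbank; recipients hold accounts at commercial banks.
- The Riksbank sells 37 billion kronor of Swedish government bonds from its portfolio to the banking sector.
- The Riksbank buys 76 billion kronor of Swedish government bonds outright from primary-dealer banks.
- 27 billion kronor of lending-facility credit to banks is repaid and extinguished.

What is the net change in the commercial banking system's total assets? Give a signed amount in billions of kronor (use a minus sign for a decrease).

Government spending 57 billion kronor: bank balance sheets expand → +57B.
OMO sale (to banks) 37 billion kronor: just an asset swap on bank balance sheets → 0.
OMO purchase (from banks) 76 billion kronor: just an asset swap on bank balance sheets → 0.
Discount-window repayment 27 billion kronor: bank balance sheets shrink → −27B.
Net: 57 + 0 + 0 − 27 = +30 billion.

+30 billion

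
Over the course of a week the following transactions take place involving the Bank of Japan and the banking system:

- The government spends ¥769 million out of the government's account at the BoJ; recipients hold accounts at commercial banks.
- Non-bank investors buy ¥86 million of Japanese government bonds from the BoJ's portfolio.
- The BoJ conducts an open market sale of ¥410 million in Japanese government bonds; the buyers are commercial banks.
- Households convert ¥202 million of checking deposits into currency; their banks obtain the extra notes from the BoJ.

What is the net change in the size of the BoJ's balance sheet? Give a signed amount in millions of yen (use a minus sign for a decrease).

Government spending ¥769 million: only the composition of liabilities changes → 0.
Asset sale (to non-banks) ¥86 million: a BoJ asset is shed → −¥86M.
OMO sale (to banks) ¥410 million: a BoJ asset is shed → −¥410M.
Currency withdrawal ¥202 million: only the composition of liabilities changes → 0.
Net: 0 − 86 − 410 + 0 = -¥496 million.

-¥496 million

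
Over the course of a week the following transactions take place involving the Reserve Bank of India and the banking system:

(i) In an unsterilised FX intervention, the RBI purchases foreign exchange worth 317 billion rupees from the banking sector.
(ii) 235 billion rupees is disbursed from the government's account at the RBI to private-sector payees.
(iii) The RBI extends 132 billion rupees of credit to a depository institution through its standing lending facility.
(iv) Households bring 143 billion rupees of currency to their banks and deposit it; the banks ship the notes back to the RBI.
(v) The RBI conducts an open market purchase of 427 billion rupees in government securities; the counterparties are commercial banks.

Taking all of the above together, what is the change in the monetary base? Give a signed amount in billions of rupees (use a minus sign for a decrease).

+1111 billion

FX purchase 317 billion rupees: RBI balance sheet expands → +317B.
Government spending 235 billion rupees: a non-base liability converts back to reserves → +235B.
Discount-window loan 132 billion rupees: RBI balance sheet expands → +132B.
Currency deposit 143 billion rupees: just a shift between currency and reserves — both are base money → 0.
OMO purchase (from banks) 427 billion rupees: RBI balance sheet expands → +427B.
Net: 317 + 235 + 132 + 0 + 427 = +1111 billion.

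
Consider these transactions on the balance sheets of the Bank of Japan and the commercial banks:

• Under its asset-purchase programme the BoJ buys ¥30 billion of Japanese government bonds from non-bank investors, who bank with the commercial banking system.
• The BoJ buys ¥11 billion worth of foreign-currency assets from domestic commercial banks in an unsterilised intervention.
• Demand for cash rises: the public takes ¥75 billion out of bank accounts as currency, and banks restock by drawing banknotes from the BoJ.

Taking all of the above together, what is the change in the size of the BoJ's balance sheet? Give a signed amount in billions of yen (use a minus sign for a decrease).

+¥41 billion

BoJ balance sheet:
  Assets:      Securities +¥30B, Foreign assets +¥11B
  Liabilities: Bank reserves −¥34B, Currency in circulation +¥75B
Change in total BoJ assets = +¥41 billion.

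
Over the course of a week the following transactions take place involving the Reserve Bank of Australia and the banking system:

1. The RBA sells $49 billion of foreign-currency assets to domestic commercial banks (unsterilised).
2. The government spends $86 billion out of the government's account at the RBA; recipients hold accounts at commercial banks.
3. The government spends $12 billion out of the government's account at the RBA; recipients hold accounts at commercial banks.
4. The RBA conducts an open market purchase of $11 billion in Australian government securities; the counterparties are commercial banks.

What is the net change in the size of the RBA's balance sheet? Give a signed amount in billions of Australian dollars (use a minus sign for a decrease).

-$38 billion

FX sale $49 billion: an RBA asset is shed → −$49B.
Government spending $86 billion: only the composition of liabilities changes → 0.
Government spending $12 billion: only the composition of liabilities changes → 0.
OMO purchase (from banks) $11 billion: an RBA asset is acquired → +$11B.
Net: −49 + 0 + 0 + 11 = -$38 billion.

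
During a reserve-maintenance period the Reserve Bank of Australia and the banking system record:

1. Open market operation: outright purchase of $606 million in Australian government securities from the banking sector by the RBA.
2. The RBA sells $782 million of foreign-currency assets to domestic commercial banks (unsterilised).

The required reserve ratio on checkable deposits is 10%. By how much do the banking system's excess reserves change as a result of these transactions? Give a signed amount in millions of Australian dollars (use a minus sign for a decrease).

OMO purchase (from banks) $606 million: reserves +$606M, deposits 0.
FX sale $782 million: reserves −$782M, deposits 0.
Totals: Δreserves = −$176M, Δdeposits = 0.
Δrequired reserves = 10% × 0 = 0.
Δexcess reserves = Δreserves − Δrequired = −$176M − (0) = -$176 million.

-$176 million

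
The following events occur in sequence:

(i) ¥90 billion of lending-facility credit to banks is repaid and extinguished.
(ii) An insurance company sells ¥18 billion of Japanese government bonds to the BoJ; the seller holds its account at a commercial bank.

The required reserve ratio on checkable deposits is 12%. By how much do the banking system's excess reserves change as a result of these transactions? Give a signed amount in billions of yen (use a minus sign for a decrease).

Discount-window repayment ¥90 billion: reserves −¥90B, deposits 0.
Asset purchase (from non-banks) ¥18 billion: reserves +¥18B, deposits +¥18B.
Totals: Δreserves = −¥72B, Δdeposits = +¥18B.
Δrequired reserves = 12% × +¥18B = +¥2.16B.
Δexcess reserves = Δreserves − Δrequired = −¥72B − (+¥2.16B) = -¥74.16 billion.

-¥74.16 billion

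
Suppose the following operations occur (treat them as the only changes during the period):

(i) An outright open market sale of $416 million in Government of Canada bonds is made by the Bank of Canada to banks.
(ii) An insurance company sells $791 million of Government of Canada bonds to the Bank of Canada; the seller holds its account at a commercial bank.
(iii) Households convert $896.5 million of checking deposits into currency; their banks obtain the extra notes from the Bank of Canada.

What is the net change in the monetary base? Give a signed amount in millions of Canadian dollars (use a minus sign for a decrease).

+$375 million

Bank of Canada balance sheet:
  Assets:      Securities +$375M
  Liabilities: Bank reserves −$521.5M, Currency in circulation +$896.5M
Monetary base = currency + reserves: +$896.5M + (−$521.5M) = +$375 million.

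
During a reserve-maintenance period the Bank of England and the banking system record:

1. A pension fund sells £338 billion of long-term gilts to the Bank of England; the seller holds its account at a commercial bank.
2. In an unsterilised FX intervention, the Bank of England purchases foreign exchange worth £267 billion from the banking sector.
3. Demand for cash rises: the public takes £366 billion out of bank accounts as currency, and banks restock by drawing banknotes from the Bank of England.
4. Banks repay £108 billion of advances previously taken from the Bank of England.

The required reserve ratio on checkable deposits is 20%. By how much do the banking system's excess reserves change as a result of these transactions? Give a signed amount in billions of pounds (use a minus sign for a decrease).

+£136.6 billion

Asset purchase (from non-banks) £338 billion: reserves +£338B, deposits +£338B.
FX purchase £267 billion: reserves +£267B, deposits 0.
Currency withdrawal £366 billion: reserves −£366B, deposits −£366B.
Discount-window repayment £108 billion: reserves −£108B, deposits 0.
Totals: Δreserves = +£131B, Δdeposits = −£28B.
Δrequired reserves = 20% × −£28B = −£5.6B.
Δexcess reserves = Δreserves − Δrequired = +£131B − (−£5.6B) = +£136.6 billion.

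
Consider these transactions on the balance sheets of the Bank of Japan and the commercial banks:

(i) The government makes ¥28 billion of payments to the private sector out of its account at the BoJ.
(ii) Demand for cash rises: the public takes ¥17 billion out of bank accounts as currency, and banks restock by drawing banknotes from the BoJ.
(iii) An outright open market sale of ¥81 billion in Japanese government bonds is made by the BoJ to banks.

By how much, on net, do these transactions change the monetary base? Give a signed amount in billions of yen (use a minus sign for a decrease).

-¥53 billion

Government spending ¥28 billion: a non-base liability converts back to reserves → +¥28B.
Currency withdrawal ¥17 billion: just a shift between currency and reserves — both are base money → 0.
OMO sale (to banks) ¥81 billion: BoJ balance sheet contracts → −¥81B.
Net: 28 + 0 − 81 = -¥53 billion.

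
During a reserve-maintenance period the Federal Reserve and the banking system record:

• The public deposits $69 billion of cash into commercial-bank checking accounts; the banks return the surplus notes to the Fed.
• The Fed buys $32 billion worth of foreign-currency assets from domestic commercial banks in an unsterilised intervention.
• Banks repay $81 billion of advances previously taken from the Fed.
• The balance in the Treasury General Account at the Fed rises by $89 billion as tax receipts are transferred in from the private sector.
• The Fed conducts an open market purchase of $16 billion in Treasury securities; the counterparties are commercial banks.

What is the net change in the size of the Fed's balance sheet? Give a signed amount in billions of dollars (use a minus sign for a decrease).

Fed balance sheet:
  Assets:      Securities +$16B, Loans to banks −$81B, Foreign assets +$32B
  Liabilities: Bank reserves −$53B, Currency in circulation −$69B, Government deposits +$89B
Change in total Fed assets = -$33 billion.

-$33 billion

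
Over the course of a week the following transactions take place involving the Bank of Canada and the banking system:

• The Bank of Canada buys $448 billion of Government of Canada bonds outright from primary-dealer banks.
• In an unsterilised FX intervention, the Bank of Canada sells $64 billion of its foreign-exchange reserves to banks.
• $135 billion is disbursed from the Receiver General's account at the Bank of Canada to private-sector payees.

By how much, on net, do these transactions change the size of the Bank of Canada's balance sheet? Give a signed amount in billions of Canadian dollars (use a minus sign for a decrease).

OMO purchase (from banks) $448 billion: a Bank of Canada asset is acquired → +$448B.
FX sale $64 billion: a Bank of Canada asset is shed → −$64B.
Government spending $135 billion: only the composition of liabilities changes → 0.
Net: 448 − 64 + 0 = +$384 billion.

+$384 billion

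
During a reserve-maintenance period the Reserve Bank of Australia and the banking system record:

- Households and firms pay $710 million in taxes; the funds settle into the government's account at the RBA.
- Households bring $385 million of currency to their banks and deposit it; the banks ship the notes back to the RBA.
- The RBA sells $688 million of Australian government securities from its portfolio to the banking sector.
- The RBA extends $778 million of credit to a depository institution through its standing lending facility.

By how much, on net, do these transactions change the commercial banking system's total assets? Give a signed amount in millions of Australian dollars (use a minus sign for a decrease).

+$453 million

Government account inflow $710 million: bank balance sheets shrink → −$710M.
Currency deposit $385 million: bank balance sheets expand → +$385M.
OMO sale (to banks) $688 million: just an asset swap on bank balance sheets → 0.
Discount-window loan $778 million: bank balance sheets expand → +$778M.
Net: −710 + 385 + 0 + 778 = +$453 million.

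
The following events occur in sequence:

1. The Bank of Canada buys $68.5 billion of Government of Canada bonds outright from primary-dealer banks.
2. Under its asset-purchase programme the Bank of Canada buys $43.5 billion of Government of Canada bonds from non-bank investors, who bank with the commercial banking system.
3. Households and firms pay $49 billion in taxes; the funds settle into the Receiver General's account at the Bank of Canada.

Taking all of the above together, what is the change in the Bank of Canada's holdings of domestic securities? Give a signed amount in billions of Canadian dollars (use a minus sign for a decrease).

+$112 billion

Bank of Canada balance sheet:
  Assets:      Securities +$112B
  Liabilities: Bank reserves +$63B, Government deposits +$49B
Commercial banking system:
  Assets:      Reserves at CB +$63B, Securities −$68.5B
  Liabilities: Checkable deposits −$5.5B
So the change in the Bank of Canada's holdings of domestic securities is +$112 billion.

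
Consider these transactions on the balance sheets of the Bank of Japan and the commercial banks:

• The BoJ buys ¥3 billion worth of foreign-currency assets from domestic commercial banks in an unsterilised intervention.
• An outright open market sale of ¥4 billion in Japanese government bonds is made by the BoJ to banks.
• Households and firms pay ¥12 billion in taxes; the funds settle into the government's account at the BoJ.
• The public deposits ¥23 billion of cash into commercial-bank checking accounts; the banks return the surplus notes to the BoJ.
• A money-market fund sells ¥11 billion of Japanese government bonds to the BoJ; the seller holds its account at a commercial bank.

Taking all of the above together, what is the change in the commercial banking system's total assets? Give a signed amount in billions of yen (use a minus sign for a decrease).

FX purchase ¥3 billion: just an asset swap on bank balance sheets → 0.
OMO sale (to banks) ¥4 billion: just an asset swap on bank balance sheets → 0.
Government account inflow ¥12 billion: bank balance sheets shrink → −¥12B.
Currency deposit ¥23 billion: bank balance sheets expand → +¥23B.
Asset purchase (from non-banks) ¥11 billion: bank balance sheets expand → +¥11B.
Net: 0 + 0 − 12 + 23 + 11 = +¥22 billion.

+¥22 billion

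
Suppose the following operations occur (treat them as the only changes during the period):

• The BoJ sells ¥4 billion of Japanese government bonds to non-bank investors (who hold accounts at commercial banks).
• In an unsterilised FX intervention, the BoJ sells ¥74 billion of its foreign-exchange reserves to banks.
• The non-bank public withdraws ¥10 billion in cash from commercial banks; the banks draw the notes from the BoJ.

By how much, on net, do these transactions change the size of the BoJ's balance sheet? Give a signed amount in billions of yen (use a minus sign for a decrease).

BoJ balance sheet:
  Assets:      Securities −¥4B, Foreign assets −¥74B
  Liabilities: Bank reserves −¥88B, Currency in circulation +¥10B
Commercial banking system:
  Assets:      Reserves at CB −¥88B, Foreign assets +¥74B
  Liabilities: Checkable deposits −¥14B
Change in total BoJ assets = -¥78 billion.

-¥78 billion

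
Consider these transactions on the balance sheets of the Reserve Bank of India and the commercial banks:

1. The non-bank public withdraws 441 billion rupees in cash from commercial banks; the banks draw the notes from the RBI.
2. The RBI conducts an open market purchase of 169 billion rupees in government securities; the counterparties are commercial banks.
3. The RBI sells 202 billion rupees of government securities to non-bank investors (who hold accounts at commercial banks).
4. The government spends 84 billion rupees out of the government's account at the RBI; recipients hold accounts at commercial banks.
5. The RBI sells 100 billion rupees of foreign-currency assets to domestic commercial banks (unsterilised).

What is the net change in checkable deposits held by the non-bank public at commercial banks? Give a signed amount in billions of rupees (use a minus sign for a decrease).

-559 billion

Currency withdrawal 441 billion rupees: non-bank counterparties' bank balances fall → −441B.
OMO purchase (from banks) 169 billion rupees: the counterparty is a bank, so public deposits are unchanged → 0.
Asset sale (to non-banks) 202 billion rupees: non-bank counterparties' bank balances fall → −202B.
Government spending 84 billion rupees: non-bank counterparties' bank balances rise → +84B.
FX sale 100 billion rupees: the counterparty is a bank, so public deposits are unchanged → 0.
Net: −441 + 0 − 202 + 84 + 0 = -559 billion.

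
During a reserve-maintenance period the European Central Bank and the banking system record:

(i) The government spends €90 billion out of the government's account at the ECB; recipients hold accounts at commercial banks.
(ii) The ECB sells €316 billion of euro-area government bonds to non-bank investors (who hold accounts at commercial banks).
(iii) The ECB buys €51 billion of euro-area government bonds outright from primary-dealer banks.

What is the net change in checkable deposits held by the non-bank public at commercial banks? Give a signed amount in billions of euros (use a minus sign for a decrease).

ECB balance sheet:
  Assets:      Securities −€265B
  Liabilities: Bank reserves −€175B, Government deposits −€90B
Commercial banking system:
  Assets:      Reserves at CB −€175B, Securities −€51B
  Liabilities: Checkable deposits −€226B
So the change in checkable deposits held by the non-bank public at commercial banks is -€226 billion.

-€226 billion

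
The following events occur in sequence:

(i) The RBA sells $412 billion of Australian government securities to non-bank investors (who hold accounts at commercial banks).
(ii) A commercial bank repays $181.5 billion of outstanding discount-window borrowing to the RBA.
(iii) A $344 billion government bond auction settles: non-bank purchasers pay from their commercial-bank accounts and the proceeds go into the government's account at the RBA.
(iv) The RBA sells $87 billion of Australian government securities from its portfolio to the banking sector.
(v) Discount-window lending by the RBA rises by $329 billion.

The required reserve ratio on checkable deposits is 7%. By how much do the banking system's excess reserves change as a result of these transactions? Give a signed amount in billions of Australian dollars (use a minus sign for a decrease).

-$642.58 billion

Asset sale (to non-banks) $412 billion: reserves −$412B, deposits −$412B.
Discount-window repayment $181.5 billion: reserves −$181.5B, deposits 0.
Government account inflow $344 billion: reserves −$344B, deposits −$344B.
OMO sale (to banks) $87 billion: reserves −$87B, deposits 0.
Discount-window loan $329 billion: reserves +$329B, deposits 0.
Totals: Δreserves = −$695.5B, Δdeposits = −$756B.
Δrequired reserves = 7% × −$756B = −$52.92B.
Δexcess reserves = Δreserves − Δrequired = −$695.5B − (−$52.92B) = -$642.58 billion.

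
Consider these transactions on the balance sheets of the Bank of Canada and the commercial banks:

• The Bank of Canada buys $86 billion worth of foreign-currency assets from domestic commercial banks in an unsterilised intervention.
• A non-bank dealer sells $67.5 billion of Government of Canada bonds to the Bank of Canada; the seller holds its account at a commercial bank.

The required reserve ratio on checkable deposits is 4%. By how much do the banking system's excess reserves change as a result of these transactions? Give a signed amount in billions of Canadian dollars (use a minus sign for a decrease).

FX purchase $86 billion: reserves +$86B, deposits 0.
Asset purchase (from non-banks) $67.5 billion: reserves +$67.5B, deposits +$67.5B.
Totals: Δreserves = +$153.5B, Δdeposits = +$67.5B.
Δrequired reserves = 4% × +$67.5B = +$2.7B.
Δexcess reserves = Δreserves − Δrequired = +$153.5B − (+$2.7B) = +$150.8 billion.

+$150.8 billion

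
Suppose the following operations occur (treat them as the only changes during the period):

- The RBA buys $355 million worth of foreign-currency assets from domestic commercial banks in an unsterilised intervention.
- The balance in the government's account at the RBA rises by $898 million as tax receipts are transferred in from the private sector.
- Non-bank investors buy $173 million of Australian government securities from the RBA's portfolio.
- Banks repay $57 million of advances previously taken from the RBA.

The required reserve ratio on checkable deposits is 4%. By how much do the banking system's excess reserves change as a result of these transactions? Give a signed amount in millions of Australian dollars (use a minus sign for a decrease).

-$730.16 million

FX purchase $355 million: reserves +$355M, deposits 0.
Government account inflow $898 million: reserves −$898M, deposits −$898M.
Asset sale (to non-banks) $173 million: reserves −$173M, deposits −$173M.
Discount-window repayment $57 million: reserves −$57M, deposits 0.
Totals: Δreserves = −$773M, Δdeposits = −$1071M.
Δrequired reserves = 4% × −$1071M = −$42.84M.
Δexcess reserves = Δreserves − Δrequired = −$773M − (−$42.84M) = -$730.16 million.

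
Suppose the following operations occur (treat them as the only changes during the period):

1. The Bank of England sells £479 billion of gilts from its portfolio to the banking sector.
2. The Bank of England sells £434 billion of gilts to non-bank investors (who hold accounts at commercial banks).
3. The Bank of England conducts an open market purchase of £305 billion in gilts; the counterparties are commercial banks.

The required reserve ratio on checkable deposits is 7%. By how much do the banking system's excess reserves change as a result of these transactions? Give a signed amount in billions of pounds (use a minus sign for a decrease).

OMO sale (to banks) £479 billion: reserves −£479B, deposits 0.
Asset sale (to non-banks) £434 billion: reserves −£434B, deposits −£434B.
OMO purchase (from banks) £305 billion: reserves +£305B, deposits 0.
Totals: Δreserves = −£608B, Δdeposits = −£434B.
Δrequired reserves = 7% × −£434B = −£30.38B.
Δexcess reserves = Δreserves − Δrequired = −£608B − (−£30.38B) = -£577.62 billion.

-£577.62 billion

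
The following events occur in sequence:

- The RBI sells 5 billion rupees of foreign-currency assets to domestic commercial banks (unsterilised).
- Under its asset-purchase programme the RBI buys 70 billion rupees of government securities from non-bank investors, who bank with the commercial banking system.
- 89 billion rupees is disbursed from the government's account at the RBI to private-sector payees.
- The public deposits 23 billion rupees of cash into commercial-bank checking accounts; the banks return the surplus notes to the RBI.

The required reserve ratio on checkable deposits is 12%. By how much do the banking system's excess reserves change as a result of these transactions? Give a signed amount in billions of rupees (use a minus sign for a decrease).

FX sale 5 billion rupees: reserves −5B, deposits 0.
Asset purchase (from non-banks) 70 billion rupees: reserves +70B, deposits +70B.
Government spending 89 billion rupees: reserves +89B, deposits +89B.
Currency deposit 23 billion rupees: reserves +23B, deposits +23B.
Totals: Δreserves = +177B, Δdeposits = +182B.
Δrequired reserves = 12% × +182B = +21.84B.
Δexcess reserves = Δreserves − Δrequired = +177B − (+21.84B) = +155.16 billion.

+155.16 billion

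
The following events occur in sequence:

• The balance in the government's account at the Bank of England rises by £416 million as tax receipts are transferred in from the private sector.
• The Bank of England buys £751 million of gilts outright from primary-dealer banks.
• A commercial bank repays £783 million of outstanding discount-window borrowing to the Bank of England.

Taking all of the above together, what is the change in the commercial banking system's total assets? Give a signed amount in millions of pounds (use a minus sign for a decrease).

-£1199 million

Government account inflow £416 million: bank balance sheets shrink → −£416M.
OMO purchase (from banks) £751 million: just an asset swap on bank balance sheets → 0.
Discount-window repayment £783 million: bank balance sheets shrink → −£783M.
Net: −416 + 0 − 783 = -£1199 million.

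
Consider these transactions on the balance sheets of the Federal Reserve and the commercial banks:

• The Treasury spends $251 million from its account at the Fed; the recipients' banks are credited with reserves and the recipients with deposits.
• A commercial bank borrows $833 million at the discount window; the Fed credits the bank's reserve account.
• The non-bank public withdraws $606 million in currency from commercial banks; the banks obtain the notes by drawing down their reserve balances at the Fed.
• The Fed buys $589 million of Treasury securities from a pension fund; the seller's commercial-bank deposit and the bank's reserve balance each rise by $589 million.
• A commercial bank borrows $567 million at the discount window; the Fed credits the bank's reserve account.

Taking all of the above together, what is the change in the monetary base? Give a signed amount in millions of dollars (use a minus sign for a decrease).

Fed balance sheet:
  Assets:      Securities +$589M, Loans to banks +$1400M
  Liabilities: Bank reserves +$1634M, Currency in circulation +$606M, Government deposits −$251M
Monetary base = currency + reserves: +$606M + (+$1634M) = +$2240 million.

+$2240 million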